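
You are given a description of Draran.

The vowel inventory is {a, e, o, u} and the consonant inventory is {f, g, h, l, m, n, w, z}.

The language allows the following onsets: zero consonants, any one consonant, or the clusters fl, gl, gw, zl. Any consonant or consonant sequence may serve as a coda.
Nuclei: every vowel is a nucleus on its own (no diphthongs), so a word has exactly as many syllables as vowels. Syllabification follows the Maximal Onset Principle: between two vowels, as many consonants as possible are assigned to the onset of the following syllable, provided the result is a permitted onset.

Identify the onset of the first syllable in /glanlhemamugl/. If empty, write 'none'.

gl

The vowels are a, e, a, u — 4 nuclei, so 4 syllables.
V1 /a/ – V2 /e/: cluster /nlh/ — the longest permitted-onset suffix is /h/; onset = /h/, preceding coda = /nl/.
V2 /e/ – V3 /a/: /m/ → onset of the next syllable (single consonants are always licit onsets).
V3 /a/ – V4 /u/: /m/ → onset of the next syllable (single consonants are always licit onsets).
So the parse is glanl.he.ma.mugl.
Syllable 1 is /glanl/: onset /gl/, nucleus /a/, coda /nl/.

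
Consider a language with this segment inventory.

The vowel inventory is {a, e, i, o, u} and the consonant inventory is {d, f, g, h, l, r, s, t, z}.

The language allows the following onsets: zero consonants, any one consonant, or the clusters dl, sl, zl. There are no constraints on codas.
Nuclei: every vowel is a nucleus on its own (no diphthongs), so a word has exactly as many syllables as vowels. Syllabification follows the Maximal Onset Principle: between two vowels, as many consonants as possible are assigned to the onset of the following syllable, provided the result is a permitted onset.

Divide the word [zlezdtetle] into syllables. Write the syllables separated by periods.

zlezd.tet.le

Vowels present: e, e, e; each is a nucleus, giving 3 syllables.
/e…e/ gap (V1→V2): /zdt/; trying suffixes from longest down, /t/ is the first permitted one, so coda /zd/ | onset /t/.
/e…e/ gap (V2→V3): /tl/; trying suffixes from longest down, /l/ is the first permitted one, so coda /t/ | onset /l/.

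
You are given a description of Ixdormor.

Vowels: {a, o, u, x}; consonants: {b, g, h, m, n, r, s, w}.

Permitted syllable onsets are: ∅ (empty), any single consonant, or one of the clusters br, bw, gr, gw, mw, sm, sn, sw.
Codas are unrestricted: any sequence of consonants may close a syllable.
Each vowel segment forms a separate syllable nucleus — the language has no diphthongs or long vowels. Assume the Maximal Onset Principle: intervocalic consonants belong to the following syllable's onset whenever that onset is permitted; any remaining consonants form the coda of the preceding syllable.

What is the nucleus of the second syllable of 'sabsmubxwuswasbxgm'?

u

Vowels present: a, u, x, u, a, x; each is a nucleus, giving 6 syllables.
The second nucleus (vowel 2 from the left) is /u/.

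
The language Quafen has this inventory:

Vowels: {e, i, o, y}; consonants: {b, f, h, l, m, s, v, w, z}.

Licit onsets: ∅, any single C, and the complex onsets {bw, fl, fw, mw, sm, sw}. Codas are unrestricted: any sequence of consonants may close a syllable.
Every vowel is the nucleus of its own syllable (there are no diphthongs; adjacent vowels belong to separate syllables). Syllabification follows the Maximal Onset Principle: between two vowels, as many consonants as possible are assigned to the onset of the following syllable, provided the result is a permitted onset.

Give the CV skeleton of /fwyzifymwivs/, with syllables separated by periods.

Vowels present: y, i, y, i; each is a nucleus, giving 4 syllables.
/y…i/ gap (V1→V2): just /z/ — single C goes to the following onset.
/i…y/ gap (V2→V3): /f/ is a single consonant, so it becomes the next onset.
/y…i/ gap (V3→V4): cluster /mw/ — /mw/ is itself a permitted onset, so the whole cluster goes right; preceding coda = ∅.
Putting it together: fwy.zi.fy.mwivs.
Mapping each syllable to C/V: /fwy/ → CCV, /zi/ → CV, /fy/ → CV, /mwivs/ → CCVCC.

CCV.CV.CV.CCVCC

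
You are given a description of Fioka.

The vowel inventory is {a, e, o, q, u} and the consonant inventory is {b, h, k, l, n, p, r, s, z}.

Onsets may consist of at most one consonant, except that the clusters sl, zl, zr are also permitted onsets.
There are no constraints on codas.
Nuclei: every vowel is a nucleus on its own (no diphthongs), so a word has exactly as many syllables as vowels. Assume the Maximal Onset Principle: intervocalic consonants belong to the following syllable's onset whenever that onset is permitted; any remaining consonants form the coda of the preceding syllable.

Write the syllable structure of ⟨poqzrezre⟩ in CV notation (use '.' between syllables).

CV.V.CCV.CCV

Vowels present: o, q, e, e; each is a nucleus, giving 4 syllables.
V1 /o/ – V2 /q/: nothing intervenes; syllable break is V.V.
V2 /q/ – V3 /e/: /zr/ is a licit onset in full, so it all attaches to the next syllable.
V3 /e/ – V4 /e/: /zr/ — entire cluster is a permitted onset → onset /zr/, coda ∅.
Syllabification: po.q.zre.zre.
Mapping each syllable to C/V: /po/ → CV, /q/ → V, /zre/ → CCV, /zre/ → CCV.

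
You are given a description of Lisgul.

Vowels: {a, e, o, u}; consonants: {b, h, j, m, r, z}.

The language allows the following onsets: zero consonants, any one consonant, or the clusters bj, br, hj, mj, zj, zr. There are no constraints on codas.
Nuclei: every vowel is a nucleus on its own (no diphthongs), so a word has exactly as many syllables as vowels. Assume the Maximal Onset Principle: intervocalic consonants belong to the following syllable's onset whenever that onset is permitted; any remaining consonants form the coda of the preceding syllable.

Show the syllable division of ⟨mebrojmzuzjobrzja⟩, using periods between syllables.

me.brojm.zu.zjobr.zja

Nuclei (vowels): e, o, u, o, a → 5 syllables.
σ1/σ2 boundary: /br/ — entire cluster is a permitted onset → onset /br/, coda ∅.
σ2/σ3 boundary: /jmz/; trying suffixes from longest down, /z/ is the first permitted one, so coda /jm/ | onset /z/.
σ3/σ4 boundary: cluster /zj/ — /zj/ is itself a permitted onset, so the whole cluster goes right; preceding coda = ∅.
σ4/σ5 boundary: /brzj/ — longest licit onset from the right is /zj/, leaving /br/ as coda.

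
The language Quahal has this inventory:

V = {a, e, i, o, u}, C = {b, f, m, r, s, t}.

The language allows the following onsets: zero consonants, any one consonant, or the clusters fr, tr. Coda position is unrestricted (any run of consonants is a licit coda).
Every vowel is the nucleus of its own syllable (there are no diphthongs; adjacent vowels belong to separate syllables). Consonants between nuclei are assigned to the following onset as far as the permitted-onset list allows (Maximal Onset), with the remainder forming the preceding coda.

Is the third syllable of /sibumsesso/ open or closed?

The vowels are i, u, e, o — 4 nuclei, so 4 syllables.
σ1/σ2 boundary: /b/ → onset of the next syllable (single consonants are always licit onsets).
σ2/σ3 boundary: cluster /ms/ — the longest permitted-onset suffix is /s/; onset = /s/, preceding coda = /m/.
σ3/σ4 boundary: cluster /ss/ — the longest permitted-onset suffix is /s/; onset = /s/, preceding coda = /s/.
Putting it together: si.bum.ses.so.
Syllable 3 is /ses/ with coda /s/, so it is closed.

closed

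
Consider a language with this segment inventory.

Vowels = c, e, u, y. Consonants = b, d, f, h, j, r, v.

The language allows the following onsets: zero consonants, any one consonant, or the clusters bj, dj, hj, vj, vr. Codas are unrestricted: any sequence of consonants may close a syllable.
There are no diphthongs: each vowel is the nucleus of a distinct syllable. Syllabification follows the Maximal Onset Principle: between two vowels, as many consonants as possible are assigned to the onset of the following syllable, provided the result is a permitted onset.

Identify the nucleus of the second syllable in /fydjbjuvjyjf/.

Vowels present: y, u, y; each is a nucleus, giving 3 syllables.
The second nucleus (vowel 2 from the left) is /u/.

u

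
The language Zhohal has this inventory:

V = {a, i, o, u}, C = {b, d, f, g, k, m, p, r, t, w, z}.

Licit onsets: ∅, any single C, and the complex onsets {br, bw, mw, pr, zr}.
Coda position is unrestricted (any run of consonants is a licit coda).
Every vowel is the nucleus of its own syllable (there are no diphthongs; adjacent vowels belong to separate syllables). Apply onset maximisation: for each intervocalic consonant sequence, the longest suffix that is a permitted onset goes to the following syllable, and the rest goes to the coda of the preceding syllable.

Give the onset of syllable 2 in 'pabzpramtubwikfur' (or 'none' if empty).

pr

Nuclei (vowels): a, a, u, i, u → 5 syllables.
Between /a/ (V1) and /a/ (V2): /bzpr/ — longest licit onset from the right is /pr/, leaving /bz/ as coda.
Between /a/ (V2) and /u/ (V3): cluster /mt/ — the longest permitted-onset suffix is /t/; onset = /t/, preceding coda = /m/.
Between /u/ (V3) and /i/ (V4): /bw/ — entire cluster is a permitted onset → onset /bw/, coda ∅.
Between /i/ (V4) and /u/ (V5): /kf/ splits as /k/ + /f/ (/f/ is the longest suffix that is a licit onset).
Result: pabz.pram.tu.bwik.fur.
Syllable 2 is /pram/: onset /pr/, nucleus /a/, coda /m/.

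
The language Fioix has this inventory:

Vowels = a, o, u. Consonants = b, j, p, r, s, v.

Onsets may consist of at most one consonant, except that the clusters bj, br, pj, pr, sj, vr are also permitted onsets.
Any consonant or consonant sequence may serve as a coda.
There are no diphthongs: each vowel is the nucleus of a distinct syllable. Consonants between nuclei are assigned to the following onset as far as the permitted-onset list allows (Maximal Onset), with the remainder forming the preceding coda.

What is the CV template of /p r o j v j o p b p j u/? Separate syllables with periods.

The vowels are o, o, u — 3 nuclei, so 3 syllables.
/o…o/ gap (V1→V2): /jvj/ splits as /jv/ + /j/ (/j/ is the longest suffix that is a licit onset).
/o…u/ gap (V2→V3): /pbpj/; trying suffixes from longest down, /pj/ is the first permitted one, so coda /pb/ | onset /pj/.
Result: projv.jopb.pju.
Mapping each syllable to C/V: /projv/ → CCVCC, /jopb/ → CVCC, /pju/ → CCV.

CCVCC.CVCC.CCV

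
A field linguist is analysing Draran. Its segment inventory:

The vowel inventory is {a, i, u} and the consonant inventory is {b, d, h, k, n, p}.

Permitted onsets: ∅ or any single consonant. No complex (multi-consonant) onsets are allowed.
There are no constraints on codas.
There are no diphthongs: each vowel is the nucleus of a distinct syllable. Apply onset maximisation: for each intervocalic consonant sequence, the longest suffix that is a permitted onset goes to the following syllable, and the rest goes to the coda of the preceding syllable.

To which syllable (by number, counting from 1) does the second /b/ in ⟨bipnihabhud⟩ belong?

3

The vowels are i, i, a, u — 4 nuclei, so 4 syllables.
V1 /i/ – V2 /i/: /pn/; trying suffixes from longest down, /n/ is the first permitted one, so coda /p/ | onset /n/.
V2 /i/ – V3 /a/: /h/ is a single consonant, so it becomes the next onset.
V3 /a/ – V4 /u/: /bh/ splits as /b/ + /h/ (/h/ is the longest suffix that is a licit onset).
Result: bip.ni.hab.hud.
The second /b/ is in the coda of syllable 3 (/hab/).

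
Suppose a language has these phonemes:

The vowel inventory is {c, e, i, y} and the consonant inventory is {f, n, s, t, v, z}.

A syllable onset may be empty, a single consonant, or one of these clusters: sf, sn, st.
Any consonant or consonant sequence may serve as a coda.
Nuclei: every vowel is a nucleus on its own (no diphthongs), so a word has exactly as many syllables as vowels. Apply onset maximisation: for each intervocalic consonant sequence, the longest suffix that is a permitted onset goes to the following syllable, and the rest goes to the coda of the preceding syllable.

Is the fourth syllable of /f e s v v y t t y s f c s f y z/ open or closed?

The vowels are e, y, y, c, y — 5 nuclei, so 5 syllables.
σ1/σ2 boundary: cluster /svv/ — the longest permitted-onset suffix is /v/; onset = /v/, preceding coda = /sv/.
σ2/σ3 boundary: /tt/ splits as /t/ + /t/ (/t/ is the longest suffix that is a licit onset).
σ3/σ4 boundary: cluster /sf/ — /sf/ is itself a permitted onset, so the whole cluster goes right; preceding coda = ∅.
σ4/σ5 boundary: /sf/ — entire cluster is a permitted onset → onset /sf/, coda ∅.
Result: fesv.vyt.ty.sfc.sfyz.
Syllable 4 is /sfc/; it ends in its nucleus with no coda, so it is open.

open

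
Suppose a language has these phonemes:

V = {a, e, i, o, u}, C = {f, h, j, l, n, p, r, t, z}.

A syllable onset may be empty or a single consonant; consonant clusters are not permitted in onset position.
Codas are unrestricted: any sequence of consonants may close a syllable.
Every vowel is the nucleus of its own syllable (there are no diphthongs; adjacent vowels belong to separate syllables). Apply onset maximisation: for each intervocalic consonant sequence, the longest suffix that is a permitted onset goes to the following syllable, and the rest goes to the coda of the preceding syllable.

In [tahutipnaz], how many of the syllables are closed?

2

Nuclei (vowels): a, u, i, a → 4 syllables.
Between /a/ (V1) and /u/ (V2): /h/ → onset of the next syllable (single consonants are always licit onsets).
Between /u/ (V2) and /i/ (V3): just /t/ — single C goes to the following onset.
Between /i/ (V3) and /a/ (V4): cluster /pn/ — the longest permitted-onset suffix is /n/; onset = /n/, preceding coda = /p/.
Result: ta.hu.tip.naz.
Classifying each syllable: /ta/ (open), /hu/ (open), /tip/ (closed), /naz/ (closed).
Closed syllables: 2.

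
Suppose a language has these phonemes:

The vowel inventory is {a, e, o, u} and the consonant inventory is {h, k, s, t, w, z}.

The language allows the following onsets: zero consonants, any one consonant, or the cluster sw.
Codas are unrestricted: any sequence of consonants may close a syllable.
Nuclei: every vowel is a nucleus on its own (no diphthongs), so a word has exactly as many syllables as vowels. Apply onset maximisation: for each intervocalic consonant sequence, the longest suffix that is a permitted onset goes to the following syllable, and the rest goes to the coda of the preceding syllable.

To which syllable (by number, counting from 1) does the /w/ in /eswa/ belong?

2

The vowels are e, a — 2 nuclei, so 2 syllables.
Between /e/ (V1) and /a/ (V2): cluster /sw/ — /sw/ is itself a permitted onset, so the whole cluster goes right; preceding coda = ∅.
So the parse is e.swa.
The /w/ is in the onset of syllable 2 (/swa/).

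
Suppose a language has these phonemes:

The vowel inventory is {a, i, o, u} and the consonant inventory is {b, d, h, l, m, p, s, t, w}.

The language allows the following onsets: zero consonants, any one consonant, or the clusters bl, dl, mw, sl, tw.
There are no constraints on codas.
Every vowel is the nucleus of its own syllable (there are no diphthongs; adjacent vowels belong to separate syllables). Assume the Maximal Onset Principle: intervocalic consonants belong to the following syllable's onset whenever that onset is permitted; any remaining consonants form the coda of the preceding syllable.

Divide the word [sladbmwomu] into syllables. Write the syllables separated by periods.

Vowels present: a, o, u; each is a nucleus, giving 3 syllables.
Between /a/ (V1) and /o/ (V2): /dbmw/ — longest licit onset from the right is /mw/, leaving /db/ as coda.
Between /o/ (V2) and /u/ (V3): /m/ → onset of the next syllable (single consonants are always licit onsets).

sladb.mwo.mu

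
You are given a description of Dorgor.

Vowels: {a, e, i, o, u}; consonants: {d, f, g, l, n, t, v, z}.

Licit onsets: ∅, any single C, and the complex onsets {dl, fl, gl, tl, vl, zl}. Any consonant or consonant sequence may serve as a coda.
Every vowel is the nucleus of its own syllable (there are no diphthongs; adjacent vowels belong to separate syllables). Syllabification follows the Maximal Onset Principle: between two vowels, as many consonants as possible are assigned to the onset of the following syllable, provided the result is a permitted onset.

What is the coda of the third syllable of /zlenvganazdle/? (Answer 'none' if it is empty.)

z

Nuclei (vowels): e, a, a, e → 4 syllables.
Between /e/ (V1) and /a/ (V2): /nvg/ — longest licit onset from the right is /g/, leaving /nv/ as coda.
Between /a/ (V2) and /a/ (V3): /n/ is a single consonant, so it becomes the next onset.
Between /a/ (V3) and /e/ (V4): /zdl/; trying suffixes from longest down, /dl/ is the first permitted one, so coda /z/ | onset /dl/.
So the parse is zlenv.ga.naz.dle.
Syllable 3 is /naz/: onset /n/, nucleus /a/, coda /z/.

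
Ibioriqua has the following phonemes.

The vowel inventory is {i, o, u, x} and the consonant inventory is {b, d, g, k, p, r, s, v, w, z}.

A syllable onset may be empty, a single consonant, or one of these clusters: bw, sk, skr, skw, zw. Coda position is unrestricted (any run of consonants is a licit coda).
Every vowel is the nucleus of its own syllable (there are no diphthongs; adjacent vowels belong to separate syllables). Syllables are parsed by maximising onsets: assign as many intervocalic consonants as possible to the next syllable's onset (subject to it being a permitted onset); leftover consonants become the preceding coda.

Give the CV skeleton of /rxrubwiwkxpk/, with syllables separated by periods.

CV.CV.CCVC.CVCC

The vowels are x, u, i, x — 4 nuclei, so 4 syllables.
/x…u/ gap (V1→V2): /r/ → onset of the next syllable (single consonants are always licit onsets).
/u…i/ gap (V2→V3): cluster /bw/ — /bw/ is itself a permitted onset, so the whole cluster goes right; preceding coda = ∅.
/i…x/ gap (V3→V4): /wk/ splits as /w/ + /k/ (/k/ is the longest suffix that is a licit onset).
Result: rx.ru.bwiw.kxpk.
Mapping each syllable to C/V: /rx/ → CV, /ru/ → CV, /bwiw/ → CCVC, /kxpk/ → CVCC.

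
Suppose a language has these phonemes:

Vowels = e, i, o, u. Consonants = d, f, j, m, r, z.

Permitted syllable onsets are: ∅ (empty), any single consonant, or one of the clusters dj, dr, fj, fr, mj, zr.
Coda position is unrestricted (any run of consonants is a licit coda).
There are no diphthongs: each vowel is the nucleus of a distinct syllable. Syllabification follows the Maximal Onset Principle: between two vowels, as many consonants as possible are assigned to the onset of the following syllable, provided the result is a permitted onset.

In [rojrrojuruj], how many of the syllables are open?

Nuclei (vowels): o, o, u, u → 4 syllables.
V1 /o/ – V2 /o/: /jrr/; trying suffixes from longest down, /r/ is the first permitted one, so coda /jr/ | onset /r/.
V2 /o/ – V3 /u/: /j/ is a single consonant, so it becomes the next onset.
V3 /u/ – V4 /u/: /r/ is a single consonant, so it becomes the next onset.
Syllabification: rojr.ro.ju.ruj.
Classifying each syllable: /rojr/ (closed), /ro/ (open), /ju/ (open), /ruj/ (closed).
Open syllables: 2.

2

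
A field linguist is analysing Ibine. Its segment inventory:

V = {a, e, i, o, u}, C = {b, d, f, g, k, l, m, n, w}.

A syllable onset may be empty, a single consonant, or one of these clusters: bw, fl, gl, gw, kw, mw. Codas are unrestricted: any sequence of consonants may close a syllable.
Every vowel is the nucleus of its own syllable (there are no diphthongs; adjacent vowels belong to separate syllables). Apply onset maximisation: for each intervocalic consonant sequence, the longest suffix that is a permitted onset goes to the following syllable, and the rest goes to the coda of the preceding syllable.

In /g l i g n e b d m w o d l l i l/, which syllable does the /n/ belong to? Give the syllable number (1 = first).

Vowels present: i, e, o, i; each is a nucleus, giving 4 syllables.
σ1/σ2 boundary: cluster /gn/ — the longest permitted-onset suffix is /n/; onset = /n/, preceding coda = /g/.
σ2/σ3 boundary: /bdmw/ — longest licit onset from the right is /mw/, leaving /bd/ as coda.
σ3/σ4 boundary: /dll/; trying suffixes from longest down, /l/ is the first permitted one, so coda /dl/ | onset /l/.
Syllabification: glig.nebd.mwodl.lil.
The /n/ is in the onset of syllable 2 (/nebd/).

2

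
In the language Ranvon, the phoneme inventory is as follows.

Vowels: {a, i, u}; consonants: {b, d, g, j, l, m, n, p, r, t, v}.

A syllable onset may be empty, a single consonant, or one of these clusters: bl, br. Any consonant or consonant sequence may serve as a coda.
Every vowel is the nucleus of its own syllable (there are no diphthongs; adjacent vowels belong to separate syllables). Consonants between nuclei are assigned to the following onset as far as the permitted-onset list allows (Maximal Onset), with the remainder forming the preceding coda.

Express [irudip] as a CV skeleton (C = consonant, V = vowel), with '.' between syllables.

The vowels are i, u, i — 3 nuclei, so 3 syllables.
V1 /i/ – V2 /u/: just /r/ — single C goes to the following onset.
V2 /u/ – V3 /i/: just /d/ — single C goes to the following onset.
Syllabification: i.ru.dip.
Mapping each syllable to C/V: /i/ → V, /ru/ → CV, /dip/ → CVC.

V.CV.CVC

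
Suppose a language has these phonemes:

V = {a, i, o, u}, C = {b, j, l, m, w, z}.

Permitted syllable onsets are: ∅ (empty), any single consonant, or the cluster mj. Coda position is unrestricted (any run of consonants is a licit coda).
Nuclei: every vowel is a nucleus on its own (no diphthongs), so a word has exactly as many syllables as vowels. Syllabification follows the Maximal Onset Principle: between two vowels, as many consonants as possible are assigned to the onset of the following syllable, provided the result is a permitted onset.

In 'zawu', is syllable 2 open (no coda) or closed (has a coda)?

open

Vowels present: a, u; each is a nucleus, giving 2 syllables.
/a…u/ gap (V1→V2): /w/ is a single consonant, so it becomes the next onset.
Result: za.wu.
Syllable 2 is /wu/; it ends in its nucleus with no coda, so it is open.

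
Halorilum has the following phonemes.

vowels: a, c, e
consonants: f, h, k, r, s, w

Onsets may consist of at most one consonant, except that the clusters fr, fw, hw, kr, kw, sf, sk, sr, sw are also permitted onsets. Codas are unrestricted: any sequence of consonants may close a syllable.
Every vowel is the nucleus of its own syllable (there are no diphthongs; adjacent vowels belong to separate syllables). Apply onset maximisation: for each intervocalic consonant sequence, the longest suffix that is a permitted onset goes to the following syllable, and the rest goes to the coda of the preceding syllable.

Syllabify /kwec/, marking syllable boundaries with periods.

Nuclei (vowels): e, c → 2 syllables.
Between /e/ (V1) and /c/ (V2): nothing intervenes; syllable break is V.V.

kwe.c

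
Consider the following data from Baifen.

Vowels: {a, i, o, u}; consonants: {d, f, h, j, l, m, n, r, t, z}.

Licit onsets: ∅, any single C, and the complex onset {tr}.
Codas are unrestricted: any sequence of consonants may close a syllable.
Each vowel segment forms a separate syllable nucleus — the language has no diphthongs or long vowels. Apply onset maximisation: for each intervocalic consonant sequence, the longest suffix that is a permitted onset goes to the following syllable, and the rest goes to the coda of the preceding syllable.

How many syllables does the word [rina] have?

The vowels are i, a — 2 nuclei, so 2 syllables.

2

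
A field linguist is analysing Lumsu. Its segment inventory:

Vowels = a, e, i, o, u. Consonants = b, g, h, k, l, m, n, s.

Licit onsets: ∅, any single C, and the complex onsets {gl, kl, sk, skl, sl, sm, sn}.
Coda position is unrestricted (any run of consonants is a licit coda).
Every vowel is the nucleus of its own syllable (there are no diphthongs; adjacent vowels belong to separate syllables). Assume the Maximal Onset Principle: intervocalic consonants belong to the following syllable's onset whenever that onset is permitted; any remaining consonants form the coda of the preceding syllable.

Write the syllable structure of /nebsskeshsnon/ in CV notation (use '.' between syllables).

CVCC.CCVCC.CCVC

Vowels present: e, e, o; each is a nucleus, giving 3 syllables.
σ1/σ2 boundary: /bssk/ splits as /bs/ + /sk/ (/sk/ is the longest suffix that is a licit onset).
σ2/σ3 boundary: /shsn/ — longest licit onset from the right is /sn/, leaving /sh/ as coda.
So the parse is nebs.skesh.snon.
Mapping each syllable to C/V: /nebs/ → CVCC, /skesh/ → CCVCC, /snon/ → CCVC.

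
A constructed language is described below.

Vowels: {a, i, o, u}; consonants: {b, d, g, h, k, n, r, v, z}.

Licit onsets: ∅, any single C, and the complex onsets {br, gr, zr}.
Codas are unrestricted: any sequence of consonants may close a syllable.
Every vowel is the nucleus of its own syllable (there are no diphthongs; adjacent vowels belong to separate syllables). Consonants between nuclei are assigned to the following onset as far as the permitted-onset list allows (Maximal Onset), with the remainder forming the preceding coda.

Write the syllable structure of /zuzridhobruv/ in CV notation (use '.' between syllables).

Nuclei (vowels): u, i, o, u → 4 syllables.
σ1/σ2 boundary: cluster /zr/ — /zr/ is itself a permitted onset, so the whole cluster goes right; preceding coda = ∅.
σ2/σ3 boundary: cluster /dh/ — the longest permitted-onset suffix is /h/; onset = /h/, preceding coda = /d/.
σ3/σ4 boundary: /br/ is a licit onset in full, so it all attaches to the next syllable.
So the parse is zu.zrid.ho.bruv.
Mapping each syllable to C/V: /zu/ → CV, /zrid/ → CCVC, /ho/ → CV, /bruv/ → CCVC.

CV.CCVC.CV.CCVC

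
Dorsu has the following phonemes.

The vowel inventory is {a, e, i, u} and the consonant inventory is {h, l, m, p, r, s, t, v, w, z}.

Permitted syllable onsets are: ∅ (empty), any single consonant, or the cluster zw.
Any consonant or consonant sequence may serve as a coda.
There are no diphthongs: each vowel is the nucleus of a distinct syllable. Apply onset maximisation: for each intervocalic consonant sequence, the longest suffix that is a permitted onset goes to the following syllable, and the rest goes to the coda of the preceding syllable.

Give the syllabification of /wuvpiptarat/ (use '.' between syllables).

The vowels are u, i, a, a — 4 nuclei, so 4 syllables.
Between /u/ (V1) and /i/ (V2): cluster /vp/ — the longest permitted-onset suffix is /p/; onset = /p/, preceding coda = /v/.
Between /i/ (V2) and /a/ (V3): /pt/ — longest licit onset from the right is /t/, leaving /p/ as coda.
Between /a/ (V3) and /a/ (V4): just /r/ — single C goes to the following onset.

wuv.pip.ta.rat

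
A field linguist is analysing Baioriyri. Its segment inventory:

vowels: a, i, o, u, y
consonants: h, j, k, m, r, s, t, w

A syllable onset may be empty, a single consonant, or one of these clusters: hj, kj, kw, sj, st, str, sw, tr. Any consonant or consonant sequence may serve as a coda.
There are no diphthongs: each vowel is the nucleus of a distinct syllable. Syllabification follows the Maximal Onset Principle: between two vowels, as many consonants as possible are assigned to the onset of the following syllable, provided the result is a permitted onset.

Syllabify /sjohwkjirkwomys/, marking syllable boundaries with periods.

Vowels present: o, i, o, y; each is a nucleus, giving 4 syllables.
Between /o/ (V1) and /i/ (V2): /hwkj/; trying suffixes from longest down, /kj/ is the first permitted one, so coda /hw/ | onset /kj/.
Between /i/ (V2) and /o/ (V3): /rkw/ splits as /r/ + /kw/ (/kw/ is the longest suffix that is a licit onset).
Between /o/ (V3) and /y/ (V4): /m/ → onset of the next syllable (single consonants are always licit onsets).

sjohw.kjir.kwo.mys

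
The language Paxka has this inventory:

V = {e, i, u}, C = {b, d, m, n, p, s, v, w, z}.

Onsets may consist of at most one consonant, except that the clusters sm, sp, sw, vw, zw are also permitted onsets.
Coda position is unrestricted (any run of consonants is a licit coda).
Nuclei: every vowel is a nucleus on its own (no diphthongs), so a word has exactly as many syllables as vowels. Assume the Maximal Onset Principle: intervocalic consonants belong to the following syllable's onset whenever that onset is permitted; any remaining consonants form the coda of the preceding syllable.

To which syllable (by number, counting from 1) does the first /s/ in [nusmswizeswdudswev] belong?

Nuclei (vowels): u, i, e, u, e → 5 syllables.
σ1/σ2 boundary: cluster /smsw/ — the longest permitted-onset suffix is /sw/; onset = /sw/, preceding coda = /sm/.
σ2/σ3 boundary: /z/ → onset of the next syllable (single consonants are always licit onsets).
σ3/σ4 boundary: /swd/; trying suffixes from longest down, /d/ is the first permitted one, so coda /sw/ | onset /d/.
σ4/σ5 boundary: cluster /dsw/ — the longest permitted-onset suffix is /sw/; onset = /sw/, preceding coda = /d/.
So the parse is nusm.swi.zesw.dud.swev.
The first /s/ is in the coda of syllable 1 (/nusm/).

1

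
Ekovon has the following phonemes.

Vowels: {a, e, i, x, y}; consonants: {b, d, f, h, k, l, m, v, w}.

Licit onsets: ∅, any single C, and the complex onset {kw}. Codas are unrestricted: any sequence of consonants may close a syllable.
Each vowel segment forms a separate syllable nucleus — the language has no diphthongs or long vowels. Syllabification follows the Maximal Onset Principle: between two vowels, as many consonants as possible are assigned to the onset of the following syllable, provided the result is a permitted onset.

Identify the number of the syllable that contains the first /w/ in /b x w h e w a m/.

The vowels are x, e, a — 3 nuclei, so 3 syllables.
Between /x/ (V1) and /e/ (V2): /wh/ — longest licit onset from the right is /h/, leaving /w/ as coda.
Between /e/ (V2) and /a/ (V3): /w/ → onset of the next syllable (single consonants are always licit onsets).
So the parse is bxw.he.wam.
The first /w/ is in the coda of syllable 1 (/bxw/).

1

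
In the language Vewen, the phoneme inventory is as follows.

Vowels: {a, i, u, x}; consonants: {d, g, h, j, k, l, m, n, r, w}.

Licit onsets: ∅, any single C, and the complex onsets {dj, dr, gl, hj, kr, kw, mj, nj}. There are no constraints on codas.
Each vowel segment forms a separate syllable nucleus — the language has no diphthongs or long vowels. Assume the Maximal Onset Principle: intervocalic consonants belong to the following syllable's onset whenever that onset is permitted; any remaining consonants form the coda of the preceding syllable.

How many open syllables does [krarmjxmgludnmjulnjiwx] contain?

2

The vowels are a, x, u, u, i, x — 6 nuclei, so 6 syllables.
/a…x/ gap (V1→V2): /rmj/; trying suffixes from longest down, /mj/ is the first permitted one, so coda /r/ | onset /mj/.
/x…u/ gap (V2→V3): /mgl/ splits as /m/ + /gl/ (/gl/ is the longest suffix that is a licit onset).
/u…u/ gap (V3→V4): /dnmj/ splits as /dn/ + /mj/ (/mj/ is the longest suffix that is a licit onset).
/u…i/ gap (V4→V5): /lnj/ splits as /l/ + /nj/ (/nj/ is the longest suffix that is a licit onset).
/i…x/ gap (V5→V6): /w/ → onset of the next syllable (single consonants are always licit onsets).
Putting it together: krar.mjxm.gludn.mjul.nji.wx.
Classifying each syllable: /krar/ (closed), /mjxm/ (closed), /gludn/ (closed), /mjul/ (closed), /nji/ (open), /wx/ (open).
Open syllables: 2.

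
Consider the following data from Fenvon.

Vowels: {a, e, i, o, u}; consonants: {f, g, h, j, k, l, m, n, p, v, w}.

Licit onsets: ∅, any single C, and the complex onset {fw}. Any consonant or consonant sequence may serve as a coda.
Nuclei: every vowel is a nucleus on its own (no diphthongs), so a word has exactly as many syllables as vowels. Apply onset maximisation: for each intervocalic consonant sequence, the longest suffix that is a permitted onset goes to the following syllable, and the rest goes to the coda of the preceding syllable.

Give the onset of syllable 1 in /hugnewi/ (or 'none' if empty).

h

Nuclei (vowels): u, e, i → 3 syllables.
σ1/σ2 boundary: /gn/ splits as /g/ + /n/ (/n/ is the longest suffix that is a licit onset).
σ2/σ3 boundary: /w/ is a single consonant, so it becomes the next onset.
So the parse is hug.ne.wi.
Syllable 1 is /hug/: onset /h/, nucleus /u/, coda /g/.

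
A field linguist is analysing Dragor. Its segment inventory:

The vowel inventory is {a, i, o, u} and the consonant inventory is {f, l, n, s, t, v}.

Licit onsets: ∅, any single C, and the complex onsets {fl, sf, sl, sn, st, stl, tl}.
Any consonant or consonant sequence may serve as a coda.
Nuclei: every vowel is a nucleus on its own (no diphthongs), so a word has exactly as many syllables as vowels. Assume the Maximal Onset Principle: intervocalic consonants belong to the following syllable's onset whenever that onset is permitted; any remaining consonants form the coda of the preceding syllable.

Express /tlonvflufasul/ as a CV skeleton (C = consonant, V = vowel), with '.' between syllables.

Vowels present: o, u, a, u; each is a nucleus, giving 4 syllables.
V1 /o/ – V2 /u/: /nvfl/; trying suffixes from longest down, /fl/ is the first permitted one, so coda /nv/ | onset /fl/.
V2 /u/ – V3 /a/: /f/ is a single consonant, so it becomes the next onset.
V3 /a/ – V4 /u/: /s/ is a single consonant, so it becomes the next onset.
So the parse is tlonv.flu.fa.sul.
Mapping each syllable to C/V: /tlonv/ → CCVCC, /flu/ → CCV, /fa/ → CV, /sul/ → CVC.

CCVCC.CCV.CV.CVC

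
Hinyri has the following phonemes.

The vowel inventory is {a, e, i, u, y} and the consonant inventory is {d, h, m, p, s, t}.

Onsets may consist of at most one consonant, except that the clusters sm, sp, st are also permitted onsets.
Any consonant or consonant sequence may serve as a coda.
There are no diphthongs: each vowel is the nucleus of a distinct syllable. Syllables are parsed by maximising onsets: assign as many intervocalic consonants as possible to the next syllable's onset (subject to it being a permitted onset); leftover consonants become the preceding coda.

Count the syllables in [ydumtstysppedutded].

6

Vowels present: y, u, y, e, u, e; each is a nucleus, giving 6 syllables.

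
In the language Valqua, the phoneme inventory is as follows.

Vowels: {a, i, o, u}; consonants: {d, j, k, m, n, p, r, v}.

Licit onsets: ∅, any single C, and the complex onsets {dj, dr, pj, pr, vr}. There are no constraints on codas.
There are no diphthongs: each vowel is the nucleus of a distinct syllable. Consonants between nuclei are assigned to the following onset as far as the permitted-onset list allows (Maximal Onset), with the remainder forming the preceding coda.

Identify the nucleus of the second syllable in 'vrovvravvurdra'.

a

Nuclei (vowels): o, a, u, a → 4 syllables.
The second nucleus (vowel 2 from the left) is /a/.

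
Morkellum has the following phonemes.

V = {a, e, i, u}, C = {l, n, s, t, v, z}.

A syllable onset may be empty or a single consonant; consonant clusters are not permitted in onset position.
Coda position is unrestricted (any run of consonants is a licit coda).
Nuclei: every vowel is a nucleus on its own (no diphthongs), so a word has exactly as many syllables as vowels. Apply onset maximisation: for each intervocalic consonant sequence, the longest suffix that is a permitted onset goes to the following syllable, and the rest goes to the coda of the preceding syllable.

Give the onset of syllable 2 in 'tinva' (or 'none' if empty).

v

Vowels present: i, a; each is a nucleus, giving 2 syllables.
V1 /i/ – V2 /a/: /nv/ splits as /n/ + /v/ (/v/ is the longest suffix that is a licit onset).
Result: tin.va.
Syllable 2 is /va/: onset /v/, nucleus /a/, coda ∅.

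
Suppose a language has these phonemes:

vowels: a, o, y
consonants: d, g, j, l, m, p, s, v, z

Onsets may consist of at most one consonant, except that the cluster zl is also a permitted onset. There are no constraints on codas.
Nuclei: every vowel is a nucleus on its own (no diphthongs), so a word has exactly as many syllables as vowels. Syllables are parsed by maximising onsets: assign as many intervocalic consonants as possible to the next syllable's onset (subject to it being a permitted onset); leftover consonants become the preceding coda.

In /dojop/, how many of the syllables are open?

Vowels present: o, o; each is a nucleus, giving 2 syllables.
/o…o/ gap (V1→V2): /j/ → onset of the next syllable (single consonants are always licit onsets).
So the parse is do.jop.
Classifying each syllable: /do/ (open), /jop/ (closed).
Open syllables: 1.

1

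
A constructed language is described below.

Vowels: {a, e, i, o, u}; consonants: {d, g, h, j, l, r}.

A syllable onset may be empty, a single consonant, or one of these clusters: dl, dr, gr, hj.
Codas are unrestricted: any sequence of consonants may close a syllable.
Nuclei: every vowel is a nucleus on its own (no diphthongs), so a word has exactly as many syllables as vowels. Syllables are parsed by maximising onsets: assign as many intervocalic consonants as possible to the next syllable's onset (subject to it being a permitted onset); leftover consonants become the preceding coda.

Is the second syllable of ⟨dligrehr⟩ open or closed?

Nuclei (vowels): i, e → 2 syllables.
/i…e/ gap (V1→V2): /gr/ is a licit onset in full, so it all attaches to the next syllable.
Putting it together: dli.grehr.
Syllable 2 is /grehr/ with coda /hr/, so it is closed.

closed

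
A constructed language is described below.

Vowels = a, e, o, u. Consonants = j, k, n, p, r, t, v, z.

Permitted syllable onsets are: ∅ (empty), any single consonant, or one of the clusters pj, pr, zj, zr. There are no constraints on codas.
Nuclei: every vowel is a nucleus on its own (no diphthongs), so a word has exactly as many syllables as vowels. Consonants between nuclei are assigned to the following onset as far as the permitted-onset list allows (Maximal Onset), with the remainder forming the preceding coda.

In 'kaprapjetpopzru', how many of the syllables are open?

The vowels are a, a, e, o, u — 5 nuclei, so 5 syllables.
σ1/σ2 boundary: cluster /pr/ — /pr/ is itself a permitted onset, so the whole cluster goes right; preceding coda = ∅.
σ2/σ3 boundary: /pj/ — entire cluster is a permitted onset → onset /pj/, coda ∅.
σ3/σ4 boundary: cluster /tp/ — the longest permitted-onset suffix is /p/; onset = /p/, preceding coda = /t/.
σ4/σ5 boundary: /pzr/ — longest licit onset from the right is /zr/, leaving /p/ as coda.
So the parse is ka.pra.pjet.pop.zru.
Classifying each syllable: /ka/ (open), /pra/ (open), /pjet/ (closed), /pop/ (closed), /zru/ (open).
Open syllables: 3.

3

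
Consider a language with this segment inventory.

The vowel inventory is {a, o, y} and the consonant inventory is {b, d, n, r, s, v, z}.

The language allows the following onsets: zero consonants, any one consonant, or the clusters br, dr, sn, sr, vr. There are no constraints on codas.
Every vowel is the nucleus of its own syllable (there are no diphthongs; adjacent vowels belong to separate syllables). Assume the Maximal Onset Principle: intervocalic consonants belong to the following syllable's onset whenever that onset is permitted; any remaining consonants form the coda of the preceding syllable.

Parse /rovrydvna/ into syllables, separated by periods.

ro.vrydv.na

Nuclei (vowels): o, y, a → 3 syllables.
/o…y/ gap (V1→V2): cluster /vr/ — /vr/ is itself a permitted onset, so the whole cluster goes right; preceding coda = ∅.
/y…a/ gap (V2→V3): /dvn/ — longest licit onset from the right is /n/, leaving /dv/ as coda.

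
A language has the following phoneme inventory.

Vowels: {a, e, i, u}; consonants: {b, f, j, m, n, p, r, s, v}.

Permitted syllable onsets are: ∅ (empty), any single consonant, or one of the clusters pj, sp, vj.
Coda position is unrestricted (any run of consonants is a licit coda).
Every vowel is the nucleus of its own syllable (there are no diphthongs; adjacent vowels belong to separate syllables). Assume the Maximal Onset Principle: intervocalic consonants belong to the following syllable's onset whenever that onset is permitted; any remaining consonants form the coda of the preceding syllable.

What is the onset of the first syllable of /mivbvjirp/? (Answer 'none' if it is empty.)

m

Nuclei (vowels): i, i → 2 syllables.
Between /i/ (V1) and /i/ (V2): cluster /vbvj/ — the longest permitted-onset suffix is /vj/; onset = /vj/, preceding coda = /vb/.
So the parse is mivb.vjirp.
Syllable 1 is /mivb/: onset /m/, nucleus /i/, coda /vb/.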